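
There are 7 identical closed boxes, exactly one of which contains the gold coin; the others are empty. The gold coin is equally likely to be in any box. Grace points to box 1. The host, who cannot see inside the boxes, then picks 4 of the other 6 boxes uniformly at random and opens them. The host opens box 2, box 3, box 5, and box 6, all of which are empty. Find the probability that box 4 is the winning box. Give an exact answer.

1/3

Consider each possible location of the gold coin in turn.
If it is in any of boxes 1, 4, and 7 (prior 1/7 each): the host picks exactly this set with probability 1/15 regardless, and none is the prize; weight (1/7)·(1/15) = 1/105 each.
If it is in any of boxes 2, 3, 5, and 6 (prior 1/7 each): that box was opened and seen not to hold the prize — ruled out; weight (1/7)·0 = 0 each.
The weights sum to 1/35.
So P(the gold coin in box 4 | the host opened box 2, box 3, box 5, and box 6) = (1/105) / (1/35) = 1/3.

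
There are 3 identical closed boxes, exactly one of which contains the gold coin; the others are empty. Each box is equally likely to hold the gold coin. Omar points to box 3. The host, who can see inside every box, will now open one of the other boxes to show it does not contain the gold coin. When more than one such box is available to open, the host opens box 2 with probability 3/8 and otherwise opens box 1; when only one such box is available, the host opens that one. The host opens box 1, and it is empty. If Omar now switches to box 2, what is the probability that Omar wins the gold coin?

8/13

Apply Bayes' rule, conditioning on where the gold coin actually is.
If it is in box 1 (prior 1/3): the host opened box 1, so this case is ruled out; weight (1/3)·0 = 0.
If it is in box 2 (prior 1/3): only box 1 is available, probability 1; weight (1/3)·1 = 1/3.
If it is in box 3 (prior 1/3): box 2 is available but not opened, probability 5/8; weight (1/3)·(5/8) = 5/24.
The weights sum to 13/24.
So P(the gold coin in box 2 | the host opened box 1) = (1/3) / (13/24) = 8/13.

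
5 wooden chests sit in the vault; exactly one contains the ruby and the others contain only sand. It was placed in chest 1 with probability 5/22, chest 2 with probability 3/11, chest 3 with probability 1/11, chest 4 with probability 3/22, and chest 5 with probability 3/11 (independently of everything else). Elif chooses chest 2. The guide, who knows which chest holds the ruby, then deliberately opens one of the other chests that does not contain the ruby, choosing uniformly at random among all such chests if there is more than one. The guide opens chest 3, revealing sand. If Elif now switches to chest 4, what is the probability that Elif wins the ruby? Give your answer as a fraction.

6/37

Consider each possible location of the ruby in turn.
If it is in chest 1 (prior 5/22): the guide has 3 equally likely choices, so probability 1/3; weight (5/22)·(1/3) = 5/66.
If it is in chest 2 (prior 3/11): the guide has 4 equally likely choices, so probability 1/4; weight (3/11)·(1/4) = 3/44.
If it is in chest 3 (prior 1/11): the guide opened chest 3, so this case is ruled out; weight (1/11)·0 = 0.
If it is in chest 4 (prior 3/22): the guide has 3 equally likely choices, so probability 1/3; weight (3/22)·(1/3) = 1/22.
If it is in chest 5 (prior 3/11): the guide has 3 equally likely choices, so probability 1/3; weight (3/11)·(1/3) = 1/11.
The weights sum to 37/132.
So P(the ruby in chest 4 | the guide opened chest 3) = (1/22) / (37/132) = 6/37.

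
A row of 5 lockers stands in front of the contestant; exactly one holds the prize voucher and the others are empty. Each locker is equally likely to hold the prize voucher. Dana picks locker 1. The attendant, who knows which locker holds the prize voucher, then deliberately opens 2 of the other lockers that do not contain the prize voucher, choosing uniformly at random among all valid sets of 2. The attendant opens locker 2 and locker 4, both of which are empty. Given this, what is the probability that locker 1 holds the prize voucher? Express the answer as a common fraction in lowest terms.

Consider each possible location of the prize voucher in turn.
If it is in locker 1 (prior 1/5): the attendant has 6 equally likely choices, so probability 1/6; weight (1/5)·(1/6) = 1/30.
If it is in either of lockers 2 and 4 (prior 1/5 each): that locker was opened and seen not to hold the prize — ruled out; weight (1/5)·0 = 0 each.
If it is in either of lockers 3 and 5 (prior 1/5 each): the attendant has 3 equally likely choices, so probability 1/3; weight (1/5)·(1/3) = 1/15 each.
The weights sum to 1/6.
So P(the prize voucher in locker 1 | the attendant opened locker 2 and locker 4) = (1/30) / (1/6) = 1/5.

1/5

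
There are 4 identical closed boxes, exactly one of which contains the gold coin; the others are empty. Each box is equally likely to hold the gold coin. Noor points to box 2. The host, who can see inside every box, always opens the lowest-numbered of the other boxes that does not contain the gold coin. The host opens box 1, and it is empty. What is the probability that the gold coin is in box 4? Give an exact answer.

Apply Bayes' rule, conditioning on where the gold coin actually is.
If it is in box 1 (prior 1/4): the host opened box 1, so this case is ruled out; weight (1/4)·0 = 0.
If it is in any of boxes 2, 3, and 4 (prior 1/4 each): box 1 is the lowest-numbered option available, probability 1; weight (1/4)·1 = 1/4 each.
The weights sum to 3/4.
So P(the gold coin in box 4 | the host opened box 1) = (1/4) / (3/4) = 1/3.

1/3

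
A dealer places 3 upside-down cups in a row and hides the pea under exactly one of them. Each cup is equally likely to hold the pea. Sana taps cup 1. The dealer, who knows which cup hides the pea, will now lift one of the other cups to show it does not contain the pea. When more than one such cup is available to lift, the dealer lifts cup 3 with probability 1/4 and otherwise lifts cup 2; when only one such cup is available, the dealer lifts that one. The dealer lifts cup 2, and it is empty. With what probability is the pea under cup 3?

4/7

Apply Bayes' rule, conditioning on where the pea actually is.
If it is under cup 1 (prior 1/3): cup 3 is available but not opened, probability 3/4; weight (1/3)·(3/4) = 1/4.
If it is under cup 2 (prior 1/3): the dealer opened cup 2, so this case is ruled out; weight (1/3)·0 = 0.
If it is under cup 3 (prior 1/3): only cup 2 is available, probability 1; weight (1/3)·1 = 1/3.
The weights sum to 7/12.
So P(the pea under cup 3 | the dealer opened cup 2) = (1/3) / (7/12) = 4/7.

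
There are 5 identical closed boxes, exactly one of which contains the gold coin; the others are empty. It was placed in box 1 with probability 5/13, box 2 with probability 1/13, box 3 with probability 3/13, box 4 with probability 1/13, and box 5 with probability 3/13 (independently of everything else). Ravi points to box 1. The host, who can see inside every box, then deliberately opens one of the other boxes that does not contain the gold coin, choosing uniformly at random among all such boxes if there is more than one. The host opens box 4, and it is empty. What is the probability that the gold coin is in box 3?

Consider each possible location of the gold coin in turn.
If it is in box 1 (prior 5/13): the host has 4 equally likely choices, so probability 1/4; weight (5/13)·(1/4) = 5/52.
If it is in box 2 (prior 1/13): the host has 3 equally likely choices, so probability 1/3; weight (1/13)·(1/3) = 1/39.
If it is in either of boxes 3 and 5 (prior 3/13 each): the host has 3 equally likely choices, so probability 1/3; weight (3/13)·(1/3) = 1/13 each.
If it is in box 4 (prior 1/13): the host opened box 4, so this case is ruled out; weight (1/13)·0 = 0.
The weights sum to 43/156.
So P(the gold coin in box 3 | the host opened box 4) = (1/13) / (43/156) = 12/43.

12/43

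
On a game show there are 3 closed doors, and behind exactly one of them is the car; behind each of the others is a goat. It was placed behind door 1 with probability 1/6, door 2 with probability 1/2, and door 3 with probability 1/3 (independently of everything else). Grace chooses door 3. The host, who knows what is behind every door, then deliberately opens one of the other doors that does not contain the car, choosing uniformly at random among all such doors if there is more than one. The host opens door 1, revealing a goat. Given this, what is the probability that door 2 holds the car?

Condition on the true location of the car.
If it is behind door 1 (prior 1/6): the host opened door 1, so this case is ruled out; weight (1/6)·0 = 0.
If it is behind door 2 (prior 1/2): the host has no choice, probability 1; weight (1/2)·1 = 1/2.
If it is behind door 3 (prior 1/3): the host has 2 equally likely choices, so probability 1/2; weight (1/3)·(1/2) = 1/6.
The weights sum to 2/3.
So P(the car behind door 2 | the host opened door 1) = (1/2) / (2/3) = 3/4.

3/4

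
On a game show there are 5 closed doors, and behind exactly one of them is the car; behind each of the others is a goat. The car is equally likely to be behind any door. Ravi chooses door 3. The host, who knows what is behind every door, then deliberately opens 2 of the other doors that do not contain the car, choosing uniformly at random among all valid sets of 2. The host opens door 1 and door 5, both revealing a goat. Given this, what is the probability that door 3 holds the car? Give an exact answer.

Condition on the true location of the car.
If it is behind either of doors 1 and 5 (prior 1/5 each): that door was opened and seen not to hold the prize — ruled out; weight (1/5)·0 = 0 each.
If it is behind either of doors 2 and 4 (prior 1/5 each): the host has 3 equally likely choices, so probability 1/3; weight (1/5)·(1/3) = 1/15 each.
If it is behind door 3 (prior 1/5): the host has 6 equally likely choices, so probability 1/6; weight (1/5)·(1/6) = 1/30.
The weights sum to 1/6.
So P(the car behind door 3 | the host opened door 1 and door 5) = (1/30) / (1/6) = 1/5.

1/5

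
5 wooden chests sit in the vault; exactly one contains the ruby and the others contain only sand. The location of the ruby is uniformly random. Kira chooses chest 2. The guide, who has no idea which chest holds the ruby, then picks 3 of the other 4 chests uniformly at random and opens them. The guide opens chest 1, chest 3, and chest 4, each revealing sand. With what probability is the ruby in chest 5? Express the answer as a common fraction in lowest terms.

Consider each possible location of the ruby in turn.
If it is in any of chests 1, 3, and 4 (prior 1/5 each): that chest was opened and seen not to hold the prize — ruled out; weight (1/5)·0 = 0 each.
If it is in either of chests 2 and 5 (prior 1/5 each): the guide picks exactly this set with probability 1/4 regardless, and none is the prize; weight (1/5)·(1/4) = 1/20 each.
The weights sum to 1/10.
So P(the ruby in chest 5 | the guide opened chest 1, chest 3, and chest 4) = (1/20) / (1/10) = 1/2.

1/2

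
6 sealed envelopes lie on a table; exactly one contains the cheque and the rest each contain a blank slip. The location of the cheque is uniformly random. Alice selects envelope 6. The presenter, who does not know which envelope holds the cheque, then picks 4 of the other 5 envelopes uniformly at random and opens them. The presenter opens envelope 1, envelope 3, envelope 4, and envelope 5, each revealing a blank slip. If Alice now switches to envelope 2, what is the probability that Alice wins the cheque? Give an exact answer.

1/2

Because the presenter chose which envelopes to open without knowing where the cheque is, the choice is independent of the prize location. Learning that none of the 4 opened envelopes holds the cheque simply rules out those 4 locations and leaves the remaining 2 envelopes still equally likely by symmetry.
So P(the cheque in envelope 2) = 1/2.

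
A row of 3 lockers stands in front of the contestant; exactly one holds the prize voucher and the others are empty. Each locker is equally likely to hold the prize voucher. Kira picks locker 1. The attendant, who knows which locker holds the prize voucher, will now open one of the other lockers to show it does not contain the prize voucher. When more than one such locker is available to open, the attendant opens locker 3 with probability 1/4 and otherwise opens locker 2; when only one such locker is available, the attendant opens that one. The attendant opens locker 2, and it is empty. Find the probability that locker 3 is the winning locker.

4/7

Apply Bayes' rule, conditioning on where the prize voucher actually is.
If it is in locker 1 (prior 1/3): locker 3 is available but not opened, probability 3/4; weight (1/3)·(3/4) = 1/4.
If it is in locker 2 (prior 1/3): the attendant opened locker 2, so this case is ruled out; weight (1/3)·0 = 0.
If it is in locker 3 (prior 1/3): only locker 2 is available, probability 1; weight (1/3)·1 = 1/3.
The weights sum to 7/12.
So P(the prize voucher in locker 3 | the attendant opened locker 2) = (1/3) / (7/12) = 4/7.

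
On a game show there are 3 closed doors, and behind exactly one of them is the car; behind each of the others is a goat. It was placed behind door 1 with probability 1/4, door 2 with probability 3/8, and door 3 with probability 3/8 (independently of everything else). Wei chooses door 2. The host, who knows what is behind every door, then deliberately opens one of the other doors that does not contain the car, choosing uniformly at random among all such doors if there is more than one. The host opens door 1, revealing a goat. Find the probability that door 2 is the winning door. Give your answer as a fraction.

1/3

Condition on the true location of the car.
If it is behind door 1 (prior 1/4): the host opened door 1, so this case is ruled out; weight (1/4)·0 = 0.
If it is behind door 2 (prior 3/8): the host has 2 equally likely choices, so probability 1/2; weight (3/8)·(1/2) = 3/16.
If it is behind door 3 (prior 3/8): the host has no choice, probability 1; weight (3/8)·1 = 3/8.
The weights sum to 9/16.
So P(the car behind door 2 | the host opened door 1) = (3/16) / (9/16) = 1/3.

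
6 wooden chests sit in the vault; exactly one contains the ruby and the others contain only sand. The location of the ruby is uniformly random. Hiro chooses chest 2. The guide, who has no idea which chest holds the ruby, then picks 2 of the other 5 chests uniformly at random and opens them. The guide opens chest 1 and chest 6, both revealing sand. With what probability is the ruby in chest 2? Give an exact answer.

1/4

Apply Bayes' rule, conditioning on where the ruby actually is.
If it is in either of chests 1 and 6 (prior 1/6 each): that chest was opened and seen not to hold the prize — ruled out; weight (1/6)·0 = 0 each.
If it is in any of chests 2, 3, 4, and 5 (prior 1/6 each): the guide picks exactly this set with probability 1/10 regardless, and none is the prize; weight (1/6)·(1/10) = 1/60 each.
The weights sum to 1/15.
So P(the ruby in chest 2 | the guide opened chest 1 and chest 6) = (1/60) / (1/15) = 1/4.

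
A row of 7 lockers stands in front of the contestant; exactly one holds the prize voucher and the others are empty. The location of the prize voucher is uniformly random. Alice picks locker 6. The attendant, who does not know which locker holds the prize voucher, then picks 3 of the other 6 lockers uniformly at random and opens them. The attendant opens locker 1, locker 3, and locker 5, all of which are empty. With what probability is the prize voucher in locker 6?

Because the attendant chose which lockers to open without knowing where the prize voucher is, the choice is independent of the prize location. Learning that none of the 3 opened lockers holds the prize voucher simply rules out those 3 locations and leaves the remaining 4 lockers still equally likely by symmetry.
So P(the prize voucher in locker 6) = 1/4.

1/4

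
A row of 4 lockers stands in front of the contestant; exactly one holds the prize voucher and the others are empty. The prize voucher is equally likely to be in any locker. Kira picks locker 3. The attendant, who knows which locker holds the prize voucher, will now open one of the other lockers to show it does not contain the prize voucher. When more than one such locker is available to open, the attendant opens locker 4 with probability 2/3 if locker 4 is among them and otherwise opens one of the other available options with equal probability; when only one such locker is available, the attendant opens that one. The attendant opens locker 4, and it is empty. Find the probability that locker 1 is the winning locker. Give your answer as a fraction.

Apply Bayes' rule, conditioning on where the prize voucher actually is.
If it is in any of lockers 1, 2, and 3 (prior 1/4 each): locker 4 is available, opened with probability 2/3; weight (1/4)·(2/3) = 1/6 each.
If it is in locker 4 (prior 1/4): the attendant opened locker 4, so this case is ruled out; weight (1/4)·0 = 0.
The weights sum to 1/2.
So P(the prize voucher in locker 1 | the attendant opened locker 4) = (1/6) / (1/2) = 1/3.

1/3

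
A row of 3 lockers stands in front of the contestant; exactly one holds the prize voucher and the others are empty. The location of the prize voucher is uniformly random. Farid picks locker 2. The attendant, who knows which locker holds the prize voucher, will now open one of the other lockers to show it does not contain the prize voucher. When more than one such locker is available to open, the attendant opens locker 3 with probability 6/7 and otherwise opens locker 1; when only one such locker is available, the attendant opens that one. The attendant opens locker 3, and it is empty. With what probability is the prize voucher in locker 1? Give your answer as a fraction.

Apply Bayes' rule, conditioning on where the prize voucher actually is.
If it is in locker 1 (prior 1/3): only locker 3 is available, probability 1; weight (1/3)·1 = 1/3.
If it is in locker 2 (prior 1/3): locker 3 is available, opened with probability 6/7; weight (1/3)·(6/7) = 2/7.
If it is in locker 3 (prior 1/3): the attendant opened locker 3, so this case is ruled out; weight (1/3)·0 = 0.
The weights sum to 13/21.
So P(the prize voucher in locker 1 | the attendant opened locker 3) = (1/3) / (13/21) = 7/13.

7/13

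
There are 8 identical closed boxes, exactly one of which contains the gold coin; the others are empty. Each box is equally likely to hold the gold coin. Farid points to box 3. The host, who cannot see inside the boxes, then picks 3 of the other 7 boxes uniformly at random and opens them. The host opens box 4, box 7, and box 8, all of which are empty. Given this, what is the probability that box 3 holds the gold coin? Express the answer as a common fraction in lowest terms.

1/5

Apply Bayes' rule, conditioning on where the gold coin actually is.
If it is in any of boxes 1, 2, 3, 5, and 6 (prior 1/8 each): the host picks exactly this set with probability 1/35 regardless, and none is the prize; weight (1/8)·(1/35) = 1/280 each.
If it is in any of boxes 4, 7, and 8 (prior 1/8 each): that box was opened and seen not to hold the prize — ruled out; weight (1/8)·0 = 0 each.
The weights sum to 1/56.
So P(the gold coin in box 3 | the host opened box 4, box 7, and box 8) = (1/280) / (1/56) = 1/5.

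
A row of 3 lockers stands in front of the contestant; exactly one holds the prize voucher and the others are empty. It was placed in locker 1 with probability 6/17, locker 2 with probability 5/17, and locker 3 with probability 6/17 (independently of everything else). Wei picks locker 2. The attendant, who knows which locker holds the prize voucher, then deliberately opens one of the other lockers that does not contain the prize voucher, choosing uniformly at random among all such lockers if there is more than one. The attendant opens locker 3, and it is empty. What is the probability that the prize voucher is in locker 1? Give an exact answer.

Condition on the true location of the prize voucher.
If it is in locker 1 (prior 6/17): the attendant has no choice, probability 1; weight (6/17)·1 = 6/17.
If it is in locker 2 (prior 5/17): the attendant has 2 equally likely choices, so probability 1/2; weight (5/17)·(1/2) = 5/34.
If it is in locker 3 (prior 6/17): the attendant opened locker 3, so this case is ruled out; weight (6/17)·0 = 0.
The weights sum to 1/2.
So P(the prize voucher in locker 1 | the attendant opened locker 3) = (6/17) / (1/2) = 12/17.

12/17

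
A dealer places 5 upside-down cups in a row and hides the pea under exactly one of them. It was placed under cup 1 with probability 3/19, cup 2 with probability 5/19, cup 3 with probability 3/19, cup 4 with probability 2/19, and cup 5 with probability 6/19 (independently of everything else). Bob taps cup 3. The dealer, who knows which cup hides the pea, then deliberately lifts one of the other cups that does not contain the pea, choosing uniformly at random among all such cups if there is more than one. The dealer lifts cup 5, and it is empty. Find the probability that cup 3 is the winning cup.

Condition on the true location of the pea.
If it is under cup 1 (prior 3/19): the dealer has 3 equally likely choices, so probability 1/3; weight (3/19)·(1/3) = 1/19.
If it is under cup 2 (prior 5/19): the dealer has 3 equally likely choices, so probability 1/3; weight (5/19)·(1/3) = 5/57.
If it is under cup 3 (prior 3/19): the dealer has 4 equally likely choices, so probability 1/4; weight (3/19)·(1/4) = 3/76.
If it is under cup 4 (prior 2/19): the dealer has 3 equally likely choices, so probability 1/3; weight (2/19)·(1/3) = 2/57.
If it is under cup 5 (prior 6/19): the dealer opened cup 5, so this case is ruled out; weight (6/19)·0 = 0.
The weights sum to 49/228.
So P(the pea under cup 3 | the dealer opened cup 5) = (3/76) / (49/228) = 9/49.

9/49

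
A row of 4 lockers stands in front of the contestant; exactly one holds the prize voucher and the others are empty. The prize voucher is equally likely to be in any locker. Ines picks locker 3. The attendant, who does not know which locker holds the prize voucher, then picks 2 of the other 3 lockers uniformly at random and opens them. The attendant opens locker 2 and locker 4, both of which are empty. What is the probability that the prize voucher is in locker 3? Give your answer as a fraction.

Condition on the true location of the prize voucher.
If it is in either of lockers 1 and 3 (prior 1/4 each): the attendant picks exactly this set with probability 1/3 regardless, and none is the prize; weight (1/4)·(1/3) = 1/12 each.
If it is in either of lockers 2 and 4 (prior 1/4 each): that locker was opened and seen not to hold the prize — ruled out; weight (1/4)·0 = 0 each.
The weights sum to 1/6.
So P(the prize voucher in locker 3 | the attendant opened locker 2 and locker 4) = (1/12) / (1/6) = 1/2.

1/2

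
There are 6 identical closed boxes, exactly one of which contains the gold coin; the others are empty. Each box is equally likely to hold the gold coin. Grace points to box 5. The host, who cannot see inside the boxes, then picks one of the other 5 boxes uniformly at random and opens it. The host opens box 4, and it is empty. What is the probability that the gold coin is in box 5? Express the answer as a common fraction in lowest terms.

1/5

Apply Bayes' rule, conditioning on where the gold coin actually is.
If it is in any of boxes 1, 2, 3, 5, and 6 (prior 1/6 each): the host picks box 4 with probability 1/5 regardless, and it is not the prize; weight (1/6)·(1/5) = 1/30 each.
If it is in box 4 (prior 1/6): the host opened box 4, so this case is ruled out; weight (1/6)·0 = 0.
The weights sum to 1/6.
So P(the gold coin in box 5 | the host opened box 4) = (1/30) / (1/6) = 1/5.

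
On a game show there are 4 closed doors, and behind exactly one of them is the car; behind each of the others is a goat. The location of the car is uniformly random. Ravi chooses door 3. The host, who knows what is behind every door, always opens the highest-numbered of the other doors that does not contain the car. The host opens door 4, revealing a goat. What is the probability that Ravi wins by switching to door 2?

Condition on the true location of the car.
If it is behind any of doors 1, 2, and 3 (prior 1/4 each): door 4 is the highest-numbered option available, probability 1; weight (1/4)·1 = 1/4 each.
If it is behind door 4 (prior 1/4): the host opened door 4, so this case is ruled out; weight (1/4)·0 = 0.
The weights sum to 3/4.
So P(the car behind door 2 | the host opened door 4) = (1/4) / (3/4) = 1/3.

1/3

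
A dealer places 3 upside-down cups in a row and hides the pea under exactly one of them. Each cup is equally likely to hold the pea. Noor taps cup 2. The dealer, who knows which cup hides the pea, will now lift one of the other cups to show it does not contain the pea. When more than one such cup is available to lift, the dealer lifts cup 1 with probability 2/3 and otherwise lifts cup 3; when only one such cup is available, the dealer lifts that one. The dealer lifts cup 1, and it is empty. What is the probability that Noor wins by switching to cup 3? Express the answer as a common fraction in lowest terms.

Condition on the true location of the pea.
If it is under cup 1 (prior 1/3): the dealer opened cup 1, so this case is ruled out; weight (1/3)·0 = 0.
If it is under cup 2 (prior 1/3): cup 1 is available, opened with probability 2/3; weight (1/3)·(2/3) = 2/9.
If it is under cup 3 (prior 1/3): only cup 1 is available, probability 1; weight (1/3)·1 = 1/3.
The weights sum to 5/9.
So P(the pea under cup 3 | the dealer opened cup 1) = (1/3) / (5/9) = 3/5.

3/5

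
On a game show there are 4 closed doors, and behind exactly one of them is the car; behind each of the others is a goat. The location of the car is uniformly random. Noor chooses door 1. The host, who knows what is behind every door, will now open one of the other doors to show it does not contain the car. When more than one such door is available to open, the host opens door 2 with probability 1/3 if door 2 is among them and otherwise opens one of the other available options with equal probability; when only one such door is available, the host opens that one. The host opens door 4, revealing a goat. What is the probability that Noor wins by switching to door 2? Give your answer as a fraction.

Consider each possible location of the car in turn.
If it is behind door 1 (prior 1/4): door 2 is available but not opened; door 4 gets probability (1 − 1/3)/2 = 1/3; weight (1/4)·(1/3) = 1/12.
If it is behind door 2 (prior 1/4): door 2 holds the prize so is unavailable; the host chooses uniformly among the 2 others, probability 1/2; weight (1/4)·(1/2) = 1/8.
If it is behind door 3 (prior 1/4): door 2 is available but not opened, probability 2/3; weight (1/4)·(2/3) = 1/6.
If it is behind door 4 (prior 1/4): the host opened door 4, so this case is ruled out; weight (1/4)·0 = 0.
The weights sum to 3/8.
So P(the car behind door 2 | the host opened door 4) = (1/8) / (3/8) = 1/3.

1/3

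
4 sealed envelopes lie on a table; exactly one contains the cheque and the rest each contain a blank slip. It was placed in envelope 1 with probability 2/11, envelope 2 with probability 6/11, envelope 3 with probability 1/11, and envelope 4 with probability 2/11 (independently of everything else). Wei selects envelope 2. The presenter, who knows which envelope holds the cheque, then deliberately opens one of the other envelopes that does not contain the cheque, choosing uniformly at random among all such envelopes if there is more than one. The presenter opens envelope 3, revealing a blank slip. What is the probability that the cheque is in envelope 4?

Condition on the true location of the cheque.
If it is in either of envelopes 1 and 4 (prior 2/11 each): the presenter has 2 equally likely choices, so probability 1/2; weight (2/11)·(1/2) = 1/11 each.
If it is in envelope 2 (prior 6/11): the presenter has 3 equally likely choices, so probability 1/3; weight (6/11)·(1/3) = 2/11.
If it is in envelope 3 (prior 1/11): the presenter opened envelope 3, so this case is ruled out; weight (1/11)·0 = 0.
The weights sum to 4/11.
So P(the cheque in envelope 4 | the presenter opened envelope 3) = (1/11) / (4/11) = 1/4.

1/4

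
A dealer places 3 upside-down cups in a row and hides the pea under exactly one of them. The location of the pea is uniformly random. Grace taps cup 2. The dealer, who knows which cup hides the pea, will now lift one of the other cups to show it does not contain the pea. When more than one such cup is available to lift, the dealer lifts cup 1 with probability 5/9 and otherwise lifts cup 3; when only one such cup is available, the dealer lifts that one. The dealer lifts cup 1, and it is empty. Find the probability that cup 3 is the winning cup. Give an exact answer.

9/14

Consider each possible location of the pea in turn.
If it is under cup 1 (prior 1/3): the dealer opened cup 1, so this case is ruled out; weight (1/3)·0 = 0.
If it is under cup 2 (prior 1/3): cup 1 is available, opened with probability 5/9; weight (1/3)·(5/9) = 5/27.
If it is under cup 3 (prior 1/3): only cup 1 is available, probability 1; weight (1/3)·1 = 1/3.
The weights sum to 14/27.
So P(the pea under cup 3 | the dealer opened cup 1) = (1/3) / (14/27) = 9/14.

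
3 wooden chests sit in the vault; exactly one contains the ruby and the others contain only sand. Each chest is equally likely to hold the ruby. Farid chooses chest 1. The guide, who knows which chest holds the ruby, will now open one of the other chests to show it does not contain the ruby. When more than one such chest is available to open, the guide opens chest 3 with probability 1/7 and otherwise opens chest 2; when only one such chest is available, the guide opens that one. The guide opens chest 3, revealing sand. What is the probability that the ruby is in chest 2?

Consider each possible location of the ruby in turn.
If it is in chest 1 (prior 1/3): chest 3 is available, opened with probability 1/7; weight (1/3)·(1/7) = 1/21.
If it is in chest 2 (prior 1/3): only chest 3 is available, probability 1; weight (1/3)·1 = 1/3.
If it is in chest 3 (prior 1/3): the guide opened chest 3, so this case is ruled out; weight (1/3)·0 = 0.
The weights sum to 8/21.
So P(the ruby in chest 2 | the guide opened chest 3) = (1/3) / (8/21) = 7/8.

7/8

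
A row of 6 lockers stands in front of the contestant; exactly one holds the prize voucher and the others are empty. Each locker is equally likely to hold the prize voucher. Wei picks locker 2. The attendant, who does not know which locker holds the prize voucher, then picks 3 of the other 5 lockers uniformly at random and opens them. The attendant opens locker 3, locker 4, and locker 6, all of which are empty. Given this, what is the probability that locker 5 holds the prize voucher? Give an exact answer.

1/3

Because the attendant chose which lockers to open without knowing where the prize voucher is, the choice is independent of the prize location. Learning that none of the 3 opened lockers holds the prize voucher simply rules out those 3 locations and leaves the remaining 3 lockers still equally likely by symmetry.
So P(the prize voucher in locker 5) = 1/3.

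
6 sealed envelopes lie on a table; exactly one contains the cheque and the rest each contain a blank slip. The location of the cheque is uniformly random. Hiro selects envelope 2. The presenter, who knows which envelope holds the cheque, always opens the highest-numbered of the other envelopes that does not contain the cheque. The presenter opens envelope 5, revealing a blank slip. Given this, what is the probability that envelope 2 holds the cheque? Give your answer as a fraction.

0

Apply Bayes' rule, conditioning on where the cheque actually is.
If it is in any of envelopes 1, 2, 3, and 4 (prior 1/6 each): the presenter would have opened envelope 6 instead, probability 0; weight (1/6)·0 = 0 each.
If it is in envelope 5 (prior 1/6): the presenter opened envelope 5, so this case is ruled out; weight (1/6)·0 = 0.
If it is in envelope 6 (prior 1/6): envelope 5 is the highest-numbered option available, probability 1; weight (1/6)·1 = 1/6.
The weights sum to 1/6.
So P(the cheque in envelope 2 | the presenter opened envelope 5) = 0 / (1/6) = 0.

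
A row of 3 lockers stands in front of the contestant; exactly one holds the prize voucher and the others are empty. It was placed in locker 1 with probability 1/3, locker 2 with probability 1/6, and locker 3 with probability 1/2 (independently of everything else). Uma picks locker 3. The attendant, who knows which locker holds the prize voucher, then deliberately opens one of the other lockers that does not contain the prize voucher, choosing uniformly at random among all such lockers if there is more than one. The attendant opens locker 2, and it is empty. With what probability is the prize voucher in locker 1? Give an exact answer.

4/7

Condition on the true location of the prize voucher.
If it is in locker 1 (prior 1/3): the attendant has no choice, probability 1; weight (1/3)·1 = 1/3.
If it is in locker 2 (prior 1/6): the attendant opened locker 2, so this case is ruled out; weight (1/6)·0 = 0.
If it is in locker 3 (prior 1/2): the attendant has 2 equally likely choices, so probability 1/2; weight (1/2)·(1/2) = 1/4.
The weights sum to 7/12.
So P(the prize voucher in locker 1 | the attendant opened locker 2) = (1/3) / (7/12) = 4/7.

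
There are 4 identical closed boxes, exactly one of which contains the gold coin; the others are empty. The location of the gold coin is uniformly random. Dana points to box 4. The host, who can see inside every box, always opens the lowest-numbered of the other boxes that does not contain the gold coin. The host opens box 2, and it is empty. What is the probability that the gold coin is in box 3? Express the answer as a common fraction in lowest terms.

Consider each possible location of the gold coin in turn.
If it is in box 1 (prior 1/4): box 2 is the lowest-numbered option available, probability 1; weight (1/4)·1 = 1/4.
If it is in box 2 (prior 1/4): the host opened box 2, so this case is ruled out; weight (1/4)·0 = 0.
If it is in either of boxes 3 and 4 (prior 1/4 each): the host would have opened box 1 instead, probability 0; weight (1/4)·0 = 0 each.
The weights sum to 1/4.
So P(the gold coin in box 3 | the host opened box 2) = 0 / (1/4) = 0.

0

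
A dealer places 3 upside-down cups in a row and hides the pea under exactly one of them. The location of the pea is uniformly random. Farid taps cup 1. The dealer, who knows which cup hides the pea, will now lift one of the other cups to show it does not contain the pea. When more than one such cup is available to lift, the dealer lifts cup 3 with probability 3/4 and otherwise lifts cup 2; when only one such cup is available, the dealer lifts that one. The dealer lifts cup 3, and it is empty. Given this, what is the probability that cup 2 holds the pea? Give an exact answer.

4/7

Consider each possible location of the pea in turn.
If it is under cup 1 (prior 1/3): cup 3 is available, opened with probability 3/4; weight (1/3)·(3/4) = 1/4.
If it is under cup 2 (prior 1/3): only cup 3 is available, probability 1; weight (1/3)·1 = 1/3.
If it is under cup 3 (prior 1/3): the dealer opened cup 3, so this case is ruled out; weight (1/3)·0 = 0.
The weights sum to 7/12.
So P(the pea under cup 2 | the dealer opened cup 3) = (1/3) / (7/12) = 4/7.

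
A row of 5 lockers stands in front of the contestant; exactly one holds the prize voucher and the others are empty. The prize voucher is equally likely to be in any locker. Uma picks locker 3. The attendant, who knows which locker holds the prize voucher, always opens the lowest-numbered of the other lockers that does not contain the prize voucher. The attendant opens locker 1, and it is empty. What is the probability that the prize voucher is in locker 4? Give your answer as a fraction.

Consider each possible location of the prize voucher in turn.
If it is in locker 1 (prior 1/5): the attendant opened locker 1, so this case is ruled out; weight (1/5)·0 = 0.
If it is in any of lockers 2, 3, 4, and 5 (prior 1/5 each): locker 1 is the lowest-numbered option available, probability 1; weight (1/5)·1 = 1/5 each.
The weights sum to 4/5.
So P(the prize voucher in locker 4 | the attendant opened locker 1) = (1/5) / (4/5) = 1/4.

1/4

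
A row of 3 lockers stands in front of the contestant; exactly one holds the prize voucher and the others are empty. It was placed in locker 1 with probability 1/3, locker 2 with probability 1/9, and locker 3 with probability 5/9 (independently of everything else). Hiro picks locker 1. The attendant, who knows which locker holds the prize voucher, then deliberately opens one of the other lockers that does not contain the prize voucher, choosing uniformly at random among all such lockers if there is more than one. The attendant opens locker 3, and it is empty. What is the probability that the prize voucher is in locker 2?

Consider each possible location of the prize voucher in turn.
If it is in locker 1 (prior 1/3): the attendant has 2 equally likely choices, so probability 1/2; weight (1/3)·(1/2) = 1/6.
If it is in locker 2 (prior 1/9): the attendant has no choice, probability 1; weight (1/9)·1 = 1/9.
If it is in locker 3 (prior 5/9): the attendant opened locker 3, so this case is ruled out; weight (5/9)·0 = 0.
The weights sum to 5/18.
So P(the prize voucher in locker 2 | the attendant opened locker 3) = (1/9) / (5/18) = 2/5.

2/5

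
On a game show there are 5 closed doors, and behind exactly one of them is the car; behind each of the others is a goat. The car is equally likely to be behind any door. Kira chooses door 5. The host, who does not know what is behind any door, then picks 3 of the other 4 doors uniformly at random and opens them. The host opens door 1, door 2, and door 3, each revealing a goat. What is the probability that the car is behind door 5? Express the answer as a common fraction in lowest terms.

1/2

Condition on the true location of the car.
If it is behind any of doors 1, 2, and 3 (prior 1/5 each): that door was opened and seen not to hold the prize — ruled out; weight (1/5)·0 = 0 each.
If it is behind either of doors 4 and 5 (prior 1/5 each): the host picks exactly this set with probability 1/4 regardless, and none is the prize; weight (1/5)·(1/4) = 1/20 each.
The weights sum to 1/10.
So P(the car behind door 5 | the host opened door 1, door 2, and door 3) = (1/20) / (1/10) = 1/2.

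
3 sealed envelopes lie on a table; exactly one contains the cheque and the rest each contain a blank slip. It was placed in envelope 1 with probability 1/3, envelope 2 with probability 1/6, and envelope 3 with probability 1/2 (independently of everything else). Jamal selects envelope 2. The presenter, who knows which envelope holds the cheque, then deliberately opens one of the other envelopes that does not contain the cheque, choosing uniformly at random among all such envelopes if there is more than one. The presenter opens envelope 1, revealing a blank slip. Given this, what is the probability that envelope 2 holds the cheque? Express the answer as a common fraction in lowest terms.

1/7

Condition on the true location of the cheque.
If it is in envelope 1 (prior 1/3): the presenter opened envelope 1, so this case is ruled out; weight (1/3)·0 = 0.
If it is in envelope 2 (prior 1/6): the presenter has 2 equally likely choices, so probability 1/2; weight (1/6)·(1/2) = 1/12.
If it is in envelope 3 (prior 1/2): the presenter has no choice, probability 1; weight (1/2)·1 = 1/2.
The weights sum to 7/12.
So P(the cheque in envelope 2 | the presenter opened envelope 1) = (1/12) / (7/12) = 1/7.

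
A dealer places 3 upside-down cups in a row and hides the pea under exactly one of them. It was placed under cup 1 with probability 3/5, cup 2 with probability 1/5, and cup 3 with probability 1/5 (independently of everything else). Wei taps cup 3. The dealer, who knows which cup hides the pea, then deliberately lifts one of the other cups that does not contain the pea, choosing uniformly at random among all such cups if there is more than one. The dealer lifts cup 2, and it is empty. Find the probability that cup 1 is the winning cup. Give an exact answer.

Condition on the true location of the pea.
If it is under cup 1 (prior 3/5): the dealer has no choice, probability 1; weight (3/5)·1 = 3/5.
If it is under cup 2 (prior 1/5): the dealer opened cup 2, so this case is ruled out; weight (1/5)·0 = 0.
If it is under cup 3 (prior 1/5): the dealer has 2 equally likely choices, so probability 1/2; weight (1/5)·(1/2) = 1/10.
The weights sum to 7/10.
So P(the pea under cup 1 | the dealer opened cup 2) = (3/5) / (7/10) = 6/7.

6/7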